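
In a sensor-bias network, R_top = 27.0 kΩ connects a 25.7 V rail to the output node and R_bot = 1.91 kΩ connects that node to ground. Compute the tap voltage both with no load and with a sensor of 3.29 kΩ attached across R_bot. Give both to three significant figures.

Unloaded: 1.70 V; loaded: 1.10 V

Open-circuit: V = 25.7 × 1.91/(27.0 + 1.91) = 1.70 V.
With the load, R_bot becomes R_bot‖R_L = 1.208 kΩ, so V = 25.7 × 1.208/28.21 = 1.10 V.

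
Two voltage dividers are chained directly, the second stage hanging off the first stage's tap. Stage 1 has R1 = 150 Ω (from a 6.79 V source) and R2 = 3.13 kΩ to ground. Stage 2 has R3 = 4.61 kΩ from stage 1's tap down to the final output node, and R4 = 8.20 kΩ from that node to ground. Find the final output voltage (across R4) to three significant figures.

Stage 2 presents R3+R4 = 12810 Ω as a load on stage 1's tap.
Stage 1's lower leg becomes R2‖(R3+R4) = 2515 Ω, so V_mid = 6.79 × 2515/2665 = 6.408 V.
Stage 2 is itself unloaded: V_out = V_mid × R4/(R3+R4) = 6.408 × 8200/12810 = 4.10 V.

V_out ≈ 4.10 V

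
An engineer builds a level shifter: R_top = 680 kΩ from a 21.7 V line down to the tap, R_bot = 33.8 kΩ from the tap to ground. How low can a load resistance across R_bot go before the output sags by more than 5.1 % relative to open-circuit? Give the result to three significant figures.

Output resistance R_th = R_top‖R_bot = (680 × 33.8)/713.8 = 32.20 kΩ.
The fractional drop is R_th/(R_th + R_L); requiring this ≤ 0.0510 gives R_L ≥ R_th(1/0.0510 − 1) = 32.20 × 18.61 = 599 kΩ.

R_L(min) ≈ 599 kΩ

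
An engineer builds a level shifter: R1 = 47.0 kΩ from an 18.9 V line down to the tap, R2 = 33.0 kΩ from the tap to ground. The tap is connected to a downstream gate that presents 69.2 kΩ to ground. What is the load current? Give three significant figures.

I_L ≈ 0.0880 mA

R2‖R_L = 22.34 kΩ; V_out = 18.9 × 22.34/69.34 = 6.090 V.
I_L = V_out / R_L = 6.090 / 69.2 kΩ = 0.0880 mA.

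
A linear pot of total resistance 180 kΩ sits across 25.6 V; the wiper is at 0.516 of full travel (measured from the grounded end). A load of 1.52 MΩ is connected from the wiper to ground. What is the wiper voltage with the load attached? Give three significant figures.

V ≈ 12.8 V

The wiper splits the pot into (1−α)R = 87.12 kΩ above and αR = 92.88 kΩ below.
Lower section ‖ load = 87.53 kΩ.
V_wiper = 25.6 × 87.53/(87.12 + 87.53) = 12.8 V.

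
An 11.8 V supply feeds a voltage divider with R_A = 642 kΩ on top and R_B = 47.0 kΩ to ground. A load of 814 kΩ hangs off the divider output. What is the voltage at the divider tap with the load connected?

V_out ≈ 0.764 V

The load sits in parallel with R_B: R_B‖R_L = (47.0 × 814) / (47.0 + 814) = 44.43 kΩ.
V_out = 11.8 × 44.43 / (642 + 44.43) = 11.8 × 44.43/686.4 = 0.764 V.
(Unloaded it would have been 0.805 V.)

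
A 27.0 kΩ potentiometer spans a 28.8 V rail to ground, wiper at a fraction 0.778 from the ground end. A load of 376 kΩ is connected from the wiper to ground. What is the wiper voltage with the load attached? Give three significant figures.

V ≈ 22.1 V

The wiper splits the pot into (1−α)R = 5.994 kΩ above and αR = 21.01 kΩ below.
Lower section ‖ load = 19.89 kΩ.
V_wiper = 28.8 × 19.89/(5.994 + 19.89) = 22.1 V.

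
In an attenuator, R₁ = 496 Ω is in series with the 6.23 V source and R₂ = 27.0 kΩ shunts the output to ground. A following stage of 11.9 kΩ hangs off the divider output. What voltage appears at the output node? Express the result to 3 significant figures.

V_out ≈ 5.88 V

The load sits in parallel with R₂: R₂‖R_L = (27000 × 11900) / (27000 + 11900) = 8260 Ω.
V_out = 6.23 × 8260 / (496 + 8260) = 6.23 × 8260/8756 = 5.88 V.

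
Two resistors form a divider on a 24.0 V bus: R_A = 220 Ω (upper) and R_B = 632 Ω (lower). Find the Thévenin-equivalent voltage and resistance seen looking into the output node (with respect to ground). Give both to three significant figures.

V_th = 17.8 V, R_th = 163 Ω

V_th is the open-circuit tap voltage: 24.0 × 632/(220 + 632) = 17.8 V.
With the supply zeroed, R_A and R_B appear in parallel from the tap: R_th = R_A‖R_B = (220 × 632)/852.0 = 163 Ω.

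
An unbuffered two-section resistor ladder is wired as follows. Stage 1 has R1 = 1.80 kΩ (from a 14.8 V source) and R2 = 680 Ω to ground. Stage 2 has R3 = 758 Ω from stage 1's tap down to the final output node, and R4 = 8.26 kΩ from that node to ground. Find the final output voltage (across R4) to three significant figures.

Stage 2 presents R3+R4 = 9018 Ω as a load on stage 1's tap.
Stage 1's lower leg becomes R2‖(R3+R4) = 632.3 Ω, so V_mid = 14.8 × 632.3/2432 = 3.847 V.
Stage 2 is itself unloaded: V_out = V_mid × R4/(R3+R4) = 3.847 × 8260/9018 = 3.52 V.

V_out ≈ 3.52 V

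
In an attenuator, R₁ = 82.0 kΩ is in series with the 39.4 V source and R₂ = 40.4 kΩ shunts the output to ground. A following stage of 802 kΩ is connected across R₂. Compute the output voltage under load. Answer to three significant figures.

V_out ≈ 12.6 V

The load sits in parallel with R₂: R₂‖R_L = (40.4 × 802) / (40.4 + 802) = 38.46 kΩ.
V_out = 39.4 × 38.46 / (82.0 + 38.46) = 39.4 × 38.46/120.5 = 12.6 V.
(Unloaded it would have been 13.0 V.)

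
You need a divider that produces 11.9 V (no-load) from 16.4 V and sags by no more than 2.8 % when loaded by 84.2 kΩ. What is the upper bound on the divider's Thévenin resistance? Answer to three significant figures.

R_th ≤ 2.43 kΩ

Loading drop = R_th/(R_th + R_L) ≤ 0.0280, so R_th ≤ R_L · ε/(1−ε) = 84.2 kΩ × 0.0280/0.9720 = 2.43 kΩ.
(Any R1, R2 with R2/(R1+R2) = 0.726 and R1‖R2 ≤ 2.43 kΩ will meet the spec.)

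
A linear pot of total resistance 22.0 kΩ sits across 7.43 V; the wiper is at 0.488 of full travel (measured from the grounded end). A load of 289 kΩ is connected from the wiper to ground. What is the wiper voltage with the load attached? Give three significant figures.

The wiper splits the pot into (1−α)R = 11.26 kΩ above and αR = 10.74 kΩ below.
Lower section ‖ load = 10.35 kΩ.
V_wiper = 7.43 × 10.35/(11.26 + 10.35) = 3.56 V.

V ≈ 3.56 V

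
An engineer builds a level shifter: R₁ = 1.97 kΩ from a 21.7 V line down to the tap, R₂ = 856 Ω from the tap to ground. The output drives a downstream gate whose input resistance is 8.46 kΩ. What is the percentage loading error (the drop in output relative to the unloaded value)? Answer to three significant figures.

6.59 %

The divider's output (Thévenin) resistance is R₁‖R₂ = 596.7 Ω.
Fractional drop under load = R_th/(R_th + R_L) = 596.7 / (596.7 + 8460) = 0.06589.
So the output falls by 6.59 %.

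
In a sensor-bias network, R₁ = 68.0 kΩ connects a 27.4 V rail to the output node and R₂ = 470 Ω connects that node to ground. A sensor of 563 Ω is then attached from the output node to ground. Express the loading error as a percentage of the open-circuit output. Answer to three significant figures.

The divider's output (Thévenin) resistance is R₁‖R₂ = 466.8 Ω.
Fractional drop under load = R_th/(R_th + R_L) = 466.8 / (466.8 + 563) = 0.4533.
So the output falls by 45.3 %.

45.3 %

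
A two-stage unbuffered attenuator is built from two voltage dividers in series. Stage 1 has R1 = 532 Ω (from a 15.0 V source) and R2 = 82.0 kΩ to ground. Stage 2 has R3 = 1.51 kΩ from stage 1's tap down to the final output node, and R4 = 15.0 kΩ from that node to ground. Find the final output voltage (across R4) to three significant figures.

Stage 2 presents R3+R4 = 16510 Ω as a load on stage 1's tap.
Stage 1's lower leg becomes R2‖(R3+R4) = 13740 Ω, so V_mid = 15.0 × 13740/14270 = 14.44 V.
Stage 2 is itself unloaded: V_out = V_mid × R4/(R3+R4) = 14.44 × 15000/16510 = 13.1 V.

V_out ≈ 13.1 V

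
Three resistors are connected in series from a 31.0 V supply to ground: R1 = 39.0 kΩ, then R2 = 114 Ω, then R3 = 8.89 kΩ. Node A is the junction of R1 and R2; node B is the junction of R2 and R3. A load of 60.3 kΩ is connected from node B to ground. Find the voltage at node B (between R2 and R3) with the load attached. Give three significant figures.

V ≈ 5.13 V

At node B, R3 is in parallel with the load: R3‖R_L = 7748 Ω.
Below node A the resistance is R2 + (R3‖R_L) = 7862 Ω, so V_A = 31.0 × 7862/46860 = 5.201 V.
Then V_B = V_A × (R3‖R_L)/(R2 + R3‖R_L) = 5.201 × 7748/7862 = 5.13 V.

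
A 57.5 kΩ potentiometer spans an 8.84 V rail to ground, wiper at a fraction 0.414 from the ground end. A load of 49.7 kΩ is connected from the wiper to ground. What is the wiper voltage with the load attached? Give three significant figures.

V ≈ 2.86 V

The wiper splits the pot into (1−α)R = 33.70 kΩ above and αR = 23.80 kΩ below.
Lower section ‖ load = 16.10 kΩ.
V_wiper = 8.84 × 16.10/(33.70 + 16.10) = 2.86 V.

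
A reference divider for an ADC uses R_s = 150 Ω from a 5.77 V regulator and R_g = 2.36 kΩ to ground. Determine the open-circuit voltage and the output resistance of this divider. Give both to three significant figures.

V_th is the open-circuit tap voltage: 5.77 × 2360/(150 + 2360) = 5.43 V.
With the supply zeroed, R_s and R_g appear in parallel from the tap: R_th = R_s‖R_g = (150 × 2360)/2510 = 141 Ω.

V_th = 5.43 V, R_th = 141 Ω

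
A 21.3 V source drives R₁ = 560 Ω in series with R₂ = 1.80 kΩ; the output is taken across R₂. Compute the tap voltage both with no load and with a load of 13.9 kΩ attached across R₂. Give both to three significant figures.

Unloaded: 16.2 V; loaded: 15.8 V

Open-circuit: V = 21.3 × 1800/(560 + 1800) = 16.2 V.
With the load, R₂ becomes R₂‖R_L = 1594 Ω, so V = 21.3 × 1594/2154 = 15.8 V.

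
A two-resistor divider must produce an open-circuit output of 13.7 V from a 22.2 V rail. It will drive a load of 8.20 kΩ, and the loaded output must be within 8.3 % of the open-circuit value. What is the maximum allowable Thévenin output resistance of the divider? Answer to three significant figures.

R_th ≤ 742 Ω

Loading drop = R_th/(R_th + R_L) ≤ 0.0830, so R_th ≤ R_L · ε/(1−ε) = 8.20 kΩ × 0.0830/0.9170 = 742 Ω.
(Any R1, R2 with R2/(R1+R2) = 0.617 and R1‖R2 ≤ 742 Ω will meet the spec.)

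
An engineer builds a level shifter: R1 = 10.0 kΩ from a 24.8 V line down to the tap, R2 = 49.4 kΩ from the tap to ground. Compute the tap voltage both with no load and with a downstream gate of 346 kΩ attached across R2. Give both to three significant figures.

Open-circuit: V = 24.8 × 49.4/(10.0 + 49.4) = 20.6 V.
With the load, R2 becomes R2‖R_L = 43.23 kΩ, so V = 24.8 × 43.23/53.23 = 20.1 V.

Unloaded: 20.6 V; loaded: 20.1 V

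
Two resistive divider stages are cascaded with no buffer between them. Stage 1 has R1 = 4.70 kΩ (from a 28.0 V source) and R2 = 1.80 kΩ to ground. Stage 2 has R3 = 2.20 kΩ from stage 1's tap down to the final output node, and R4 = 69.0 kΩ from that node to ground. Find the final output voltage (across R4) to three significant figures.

Stage 2 presents R3+R4 = 71.20 kΩ as a load on stage 1's tap.
Stage 1's lower leg becomes R2‖(R3+R4) = 1.756 kΩ, so V_mid = 28.0 × 1.756/6.456 = 7.615 V.
Stage 2 is itself unloaded: V_out = V_mid × R4/(R3+R4) = 7.615 × 69.0/71.20 = 7.38 V.

V_out ≈ 7.38 V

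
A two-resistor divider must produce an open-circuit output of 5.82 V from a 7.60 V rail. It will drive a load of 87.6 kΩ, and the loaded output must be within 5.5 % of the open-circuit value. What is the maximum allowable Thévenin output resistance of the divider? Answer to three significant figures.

Loading drop = R_th/(R_th + R_L) ≤ 0.0550, so R_th ≤ R_L · ε/(1−ε) = 87.6 kΩ × 0.0550/0.9450 = 5.10 kΩ.
(Any R1, R2 with R2/(R1+R2) = 0.766 and R1‖R2 ≤ 5.10 kΩ will meet the spec.)

R_th ≤ 5.10 kΩ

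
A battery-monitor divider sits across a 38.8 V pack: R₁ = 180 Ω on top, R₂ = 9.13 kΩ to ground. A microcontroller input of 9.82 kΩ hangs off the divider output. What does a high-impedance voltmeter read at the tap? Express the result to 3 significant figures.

V_out ≈ 37.4 V

The load sits in parallel with R₂: R₂‖R_L = (9130 × 9820) / (9130 + 9820) = 4731 Ω.
V_out = 38.8 × 4731 / (180 + 4731) = 38.8 × 4731/4911 = 37.4 V.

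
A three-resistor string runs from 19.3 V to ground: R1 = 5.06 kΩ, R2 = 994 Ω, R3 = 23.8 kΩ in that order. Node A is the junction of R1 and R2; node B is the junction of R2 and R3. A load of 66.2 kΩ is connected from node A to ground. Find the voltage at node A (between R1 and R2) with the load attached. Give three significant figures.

Below node A the series string R2+R3 = 24790 Ω sits in parallel with the 66200 Ω load: 18040 Ω.
V_A = 19.3 × 18040/(5060 + 18040) = 15.1 V.

V ≈ 15.1 V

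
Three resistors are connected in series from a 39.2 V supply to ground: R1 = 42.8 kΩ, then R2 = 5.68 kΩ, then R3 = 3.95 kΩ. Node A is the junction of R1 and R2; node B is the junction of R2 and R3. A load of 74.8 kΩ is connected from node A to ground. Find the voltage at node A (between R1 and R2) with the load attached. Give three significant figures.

V ≈ 6.52 V

Below node A the series string R2+R3 = 9.630 kΩ sits in parallel with the 74.8 kΩ load: 8.532 kΩ.
V_A = 39.2 × 8.532/(42.8 + 8.532) = 6.52 V.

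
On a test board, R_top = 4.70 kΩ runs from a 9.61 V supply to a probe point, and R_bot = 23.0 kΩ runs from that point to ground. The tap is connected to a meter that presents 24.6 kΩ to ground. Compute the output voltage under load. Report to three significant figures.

V_out ≈ 6.89 V

The load sits in parallel with R_bot: R_bot‖R_L = (23.0 × 24.6) / (23.0 + 24.6) = 11.89 kΩ.
V_out = 9.61 × 11.89 / (4.70 + 11.89) = 9.61 × 11.89/16.59 = 6.89 V.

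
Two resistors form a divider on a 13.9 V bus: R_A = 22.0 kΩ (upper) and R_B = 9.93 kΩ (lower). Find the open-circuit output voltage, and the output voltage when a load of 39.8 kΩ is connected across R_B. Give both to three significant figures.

Open-circuit: V = 13.9 × 9.93/(22.0 + 9.93) = 4.32 V.
With the load, R_B becomes R_B‖R_L = 7.947 kΩ, so V = 13.9 × 7.947/29.95 = 3.69 V.

Unloaded: 4.32 V; loaded: 3.69 V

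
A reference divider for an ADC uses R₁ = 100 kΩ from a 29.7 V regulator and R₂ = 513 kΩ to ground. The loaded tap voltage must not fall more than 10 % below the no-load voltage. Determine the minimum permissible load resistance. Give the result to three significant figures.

R_L(min) ≈ 753 kΩ

Output resistance R_th = R₁‖R₂ = (100 × 513)/613.0 = 83.69 kΩ.
The fractional drop is R_th/(R_th + R_L); requiring this ≤ 0.100 gives R_L ≥ R_th(1/0.100 − 1) = 83.69 × 9.000 = 753 kΩ.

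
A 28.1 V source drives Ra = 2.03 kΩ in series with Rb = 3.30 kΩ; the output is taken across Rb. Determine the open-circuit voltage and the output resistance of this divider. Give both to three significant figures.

V_th = 17.4 V, R_th = 1.26 kΩ

V_th is the open-circuit tap voltage: 28.1 × 3.30/(2.03 + 3.30) = 17.4 V.
With the supply zeroed, Ra and Rb appear in parallel from the tap: R_th = Ra‖Rb = (2.03 × 3.30)/5.330 = 1.26 kΩ.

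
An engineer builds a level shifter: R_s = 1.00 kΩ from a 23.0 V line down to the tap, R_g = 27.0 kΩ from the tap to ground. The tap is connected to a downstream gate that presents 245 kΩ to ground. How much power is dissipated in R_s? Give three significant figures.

P ≈ 0.825 mW

Total resistance from the source is R_s + (R_g‖R_L) = 25.32 kΩ, so I = 23.0/25.32 kΩ = 0.9084 mA.
P = I²·R_s = (0.9084 mA)² × 1.00 kΩ = 0.825 mW.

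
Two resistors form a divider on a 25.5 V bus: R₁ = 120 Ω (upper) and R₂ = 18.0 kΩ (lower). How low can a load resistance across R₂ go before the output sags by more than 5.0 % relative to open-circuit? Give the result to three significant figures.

Output resistance R_th = R₁‖R₂ = (120 × 18000)/18120 = 119.2 Ω.
The fractional drop is R_th/(R_th + R_L); requiring this ≤ 0.0500 gives R_L ≥ R_th(1/0.0500 − 1) = 119.2 × 19.00 = 2.26 kΩ.

R_L(min) ≈ 2.26 kΩ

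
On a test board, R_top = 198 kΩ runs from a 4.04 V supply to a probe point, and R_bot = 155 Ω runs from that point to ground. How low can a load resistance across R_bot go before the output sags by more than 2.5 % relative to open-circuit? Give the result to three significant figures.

Output resistance R_th = R_top‖R_bot = (198000 × 155)/198200 = 154.9 Ω.
The fractional drop is R_th/(R_th + R_L); requiring this ≤ 0.0250 gives R_L ≥ R_th(1/0.0250 − 1) = 154.9 × 39.00 = 6.04 kΩ.

R_L(min) ≈ 6.04 kΩ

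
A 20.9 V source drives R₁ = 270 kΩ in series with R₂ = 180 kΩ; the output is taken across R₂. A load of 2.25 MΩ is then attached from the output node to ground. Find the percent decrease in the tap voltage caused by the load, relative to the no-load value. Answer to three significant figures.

4.58 %

The divider's output (Thévenin) resistance is R₁‖R₂ = 108.0 kΩ.
Fractional drop under load = R_th/(R_th + R_L) = 108.0 / (108.0 + 2250) = 0.04580.
So the output falls by 4.58 %.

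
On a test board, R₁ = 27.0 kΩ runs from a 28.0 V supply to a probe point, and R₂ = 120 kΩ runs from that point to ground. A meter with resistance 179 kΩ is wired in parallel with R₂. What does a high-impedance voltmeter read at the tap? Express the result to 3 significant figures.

V_out ≈ 20.4 V

The load sits in parallel with R₂: R₂‖R_L = (120 × 179) / (120 + 179) = 71.84 kΩ.
V_out = 28.0 × 71.84 / (27.0 + 71.84) = 28.0 × 71.84/98.84 = 20.4 V.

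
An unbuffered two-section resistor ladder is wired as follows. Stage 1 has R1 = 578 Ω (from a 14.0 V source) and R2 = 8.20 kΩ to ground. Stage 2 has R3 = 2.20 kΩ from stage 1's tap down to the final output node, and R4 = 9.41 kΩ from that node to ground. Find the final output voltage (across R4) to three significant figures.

Stage 2 presents R3+R4 = 11610 Ω as a load on stage 1's tap.
Stage 1's lower leg becomes R2‖(R3+R4) = 4806 Ω, so V_mid = 14.0 × 4806/5384 = 12.50 V.
Stage 2 is itself unloaded: V_out = V_mid × R4/(R3+R4) = 12.50 × 9410/11610 = 10.1 V.

V_out ≈ 10.1 V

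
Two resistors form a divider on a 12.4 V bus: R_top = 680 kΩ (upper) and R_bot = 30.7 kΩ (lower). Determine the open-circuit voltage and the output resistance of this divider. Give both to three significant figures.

V_th = 0.536 V, R_th = 29.4 kΩ

V_th is the open-circuit tap voltage: 12.4 × 30.7/(680 + 30.7) = 0.536 V.
With the supply zeroed, R_top and R_bot appear in parallel from the tap: R_th = R_top‖R_bot = (680 × 30.7)/710.7 = 29.4 kΩ.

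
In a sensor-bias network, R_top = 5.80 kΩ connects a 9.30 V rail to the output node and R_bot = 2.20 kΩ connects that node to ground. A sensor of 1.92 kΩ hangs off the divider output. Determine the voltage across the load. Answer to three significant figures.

The load sits in parallel with R_bot: R_bot‖R_L = (2.20 × 1.92) / (2.20 + 1.92) = 1.025 kΩ.
V_out = 9.30 × 1.025 / (5.80 + 1.025) = 9.30 × 1.025/6.825 = 1.40 V.
(Unloaded it would have been 2.56 V.)

V_out ≈ 1.40 V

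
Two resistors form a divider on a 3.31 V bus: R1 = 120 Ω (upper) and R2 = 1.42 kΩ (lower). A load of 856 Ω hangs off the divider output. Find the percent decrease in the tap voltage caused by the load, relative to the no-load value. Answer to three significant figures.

The divider's output (Thévenin) resistance is R1‖R2 = 110.6 Ω.
Fractional drop under load = R_th/(R_th + R_L) = 110.6 / (110.6 + 856) = 0.1145.
So the output falls by 11.4 %.

11.4 %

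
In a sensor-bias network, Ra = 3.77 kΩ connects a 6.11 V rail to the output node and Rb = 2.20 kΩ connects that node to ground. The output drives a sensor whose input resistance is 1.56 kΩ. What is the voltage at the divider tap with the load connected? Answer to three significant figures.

V_out ≈ 1.19 V

The load sits in parallel with Rb: Rb‖R_L = (2.20 × 1.56) / (2.20 + 1.56) = 0.9128 kΩ.
V_out = 6.11 × 0.9128 / (3.77 + 0.9128) = 6.11 × 0.9128/4.683 = 1.19 V.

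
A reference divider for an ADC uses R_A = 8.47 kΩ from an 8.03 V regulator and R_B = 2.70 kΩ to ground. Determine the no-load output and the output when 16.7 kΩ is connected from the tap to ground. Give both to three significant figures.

Unloaded: 1.94 V; loaded: 1.73 V

Open-circuit: V = 8.03 × 2.70/(8.47 + 2.70) = 1.94 V.
With the load, R_B becomes R_B‖R_L = 2.324 kΩ, so V = 8.03 × 2.324/10.79 = 1.73 V.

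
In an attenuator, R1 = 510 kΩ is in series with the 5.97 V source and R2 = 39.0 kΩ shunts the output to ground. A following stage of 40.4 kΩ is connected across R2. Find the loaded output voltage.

V_out ≈ 0.224 V

The load sits in parallel with R2: R2‖R_L = (39.0 × 40.4) / (39.0 + 40.4) = 19.84 kΩ.
V_out = 5.97 × 19.84 / (510 + 19.84) = 5.97 × 19.84/529.8 = 0.224 V.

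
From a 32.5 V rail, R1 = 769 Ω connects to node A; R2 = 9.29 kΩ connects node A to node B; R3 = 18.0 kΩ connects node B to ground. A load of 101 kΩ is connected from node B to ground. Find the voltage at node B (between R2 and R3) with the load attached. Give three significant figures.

V ≈ 19.6 V

At node B, R3 is in parallel with the load: R3‖R_L = 15280 Ω.
Below node A the resistance is R2 + (R3‖R_L) = 24570 Ω, so V_A = 32.5 × 24570/25340 = 31.51 V.
Then V_B = V_A × (R3‖R_L)/(R2 + R3‖R_L) = 31.51 × 15280/24570 = 19.6 V.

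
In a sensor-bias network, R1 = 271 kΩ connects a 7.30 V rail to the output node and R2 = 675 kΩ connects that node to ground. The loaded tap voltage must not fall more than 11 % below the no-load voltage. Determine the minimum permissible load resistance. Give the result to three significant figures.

Output resistance R_th = R1‖R2 = (271 × 675)/946.0 = 193.4 kΩ.
The fractional drop is R_th/(R_th + R_L); requiring this ≤ 0.110 gives R_L ≥ R_th(1/0.110 − 1) = 193.4 × 8.091 = 1.56 MΩ.

R_L(min) ≈ 1.56 MΩ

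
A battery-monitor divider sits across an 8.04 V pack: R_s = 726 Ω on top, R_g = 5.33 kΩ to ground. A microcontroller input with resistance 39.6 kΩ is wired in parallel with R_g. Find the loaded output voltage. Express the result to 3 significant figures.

V_out ≈ 6.96 V

The load sits in parallel with R_g: R_g‖R_L = (5330 × 39600) / (5330 + 39600) = 4698 Ω.
V_out = 8.04 × 4698 / (726 + 4698) = 8.04 × 4698/5424 = 6.96 V.
(Unloaded it would have been 7.08 V.)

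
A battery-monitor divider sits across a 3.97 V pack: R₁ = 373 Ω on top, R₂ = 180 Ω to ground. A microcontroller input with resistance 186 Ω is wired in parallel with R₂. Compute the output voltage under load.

V_out ≈ 0.782 V

The load sits in parallel with R₂: R₂‖R_L = (180 × 186) / (180 + 186) = 91.48 Ω.
V_out = 3.97 × 91.48 / (373 + 91.48) = 3.97 × 91.48/464.5 = 0.782 V.
(Unloaded it would have been 1.29 V.)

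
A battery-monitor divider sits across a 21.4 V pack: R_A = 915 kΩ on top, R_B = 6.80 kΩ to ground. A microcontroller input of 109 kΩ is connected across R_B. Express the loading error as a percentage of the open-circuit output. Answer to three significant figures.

The divider's output (Thévenin) resistance is R_A‖R_B = 6.750 kΩ.
Fractional drop under load = R_th/(R_th + R_L) = 6.750 / (6.750 + 109) = 0.05831.
So the output falls by 5.83 %.

5.83 %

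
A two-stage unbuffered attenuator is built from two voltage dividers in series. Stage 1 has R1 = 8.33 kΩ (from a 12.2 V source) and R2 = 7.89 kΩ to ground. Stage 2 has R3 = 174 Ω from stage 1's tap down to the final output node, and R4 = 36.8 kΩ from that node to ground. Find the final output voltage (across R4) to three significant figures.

V_out ≈ 5.32 V

Stage 2 presents R3+R4 = 36970 Ω as a load on stage 1's tap.
Stage 1's lower leg becomes R2‖(R3+R4) = 6502 Ω, so V_mid = 12.2 × 6502/14830 = 5.348 V.
Stage 2 is itself unloaded: V_out = V_mid × R4/(R3+R4) = 5.348 × 36800/36970 = 5.32 V.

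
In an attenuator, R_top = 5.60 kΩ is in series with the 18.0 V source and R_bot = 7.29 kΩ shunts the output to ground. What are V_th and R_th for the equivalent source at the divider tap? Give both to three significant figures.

V_th = 10.2 V, R_th = 3.17 kΩ

V_th is the open-circuit tap voltage: 18.0 × 7.29/(5.60 + 7.29) = 10.2 V.
With the supply zeroed, R_top and R_bot appear in parallel from the tap: R_th = R_top‖R_bot = (5.60 × 7.29)/12.89 = 3.17 kΩ.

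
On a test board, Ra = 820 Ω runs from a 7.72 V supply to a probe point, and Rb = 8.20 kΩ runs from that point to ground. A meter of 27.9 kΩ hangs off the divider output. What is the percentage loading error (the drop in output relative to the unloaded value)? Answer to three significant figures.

The divider's output (Thévenin) resistance is Ra‖Rb = 745.5 Ω.
Fractional drop under load = R_th/(R_th + R_L) = 745.5 / (745.5 + 27900) = 0.02602.
So the output falls by 2.60 %.

2.60 %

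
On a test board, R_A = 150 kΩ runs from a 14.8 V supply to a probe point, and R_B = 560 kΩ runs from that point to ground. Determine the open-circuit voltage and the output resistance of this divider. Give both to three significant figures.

V_th is the open-circuit tap voltage: 14.8 × 560/(150 + 560) = 11.7 V.
With the supply zeroed, R_A and R_B appear in parallel from the tap: R_th = R_A‖R_B = (150 × 560)/710.0 = 118 kΩ.

V_th = 11.7 V, R_th = 118 kΩ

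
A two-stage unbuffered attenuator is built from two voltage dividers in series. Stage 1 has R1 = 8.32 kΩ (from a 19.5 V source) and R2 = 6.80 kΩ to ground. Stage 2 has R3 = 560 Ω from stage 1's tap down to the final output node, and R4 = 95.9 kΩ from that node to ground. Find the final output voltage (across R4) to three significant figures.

V_out ≈ 8.39 V

Stage 2 presents R3+R4 = 96460 Ω as a load on stage 1's tap.
Stage 1's lower leg becomes R2‖(R3+R4) = 6352 Ω, so V_mid = 19.5 × 6352/14670 = 8.442 V.
Stage 2 is itself unloaded: V_out = V_mid × R4/(R3+R4) = 8.442 × 95900/96460 = 8.39 V.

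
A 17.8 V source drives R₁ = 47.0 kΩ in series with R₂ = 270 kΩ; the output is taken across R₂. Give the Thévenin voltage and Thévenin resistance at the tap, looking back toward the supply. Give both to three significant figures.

V_th is the open-circuit tap voltage: 17.8 × 270/(47.0 + 270) = 15.2 V.
With the supply zeroed, R₁ and R₂ appear in parallel from the tap: R_th = R₁‖R₂ = (47.0 × 270)/317.0 = 40.0 kΩ.

V_th = 15.2 V, R_th = 40.0 kΩ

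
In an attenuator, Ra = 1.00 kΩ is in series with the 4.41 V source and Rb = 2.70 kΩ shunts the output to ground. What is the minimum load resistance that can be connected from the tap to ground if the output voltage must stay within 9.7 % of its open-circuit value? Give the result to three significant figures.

R_L(min) ≈ 6.79 kΩ

Output resistance R_th = Ra‖Rb = (1000 × 2700)/3700 = 729.7 Ω.
The fractional drop is R_th/(R_th + R_L); requiring this ≤ 0.0970 gives R_L ≥ R_th(1/0.0970 − 1) = 729.7 × 9.309 = 6.79 kΩ.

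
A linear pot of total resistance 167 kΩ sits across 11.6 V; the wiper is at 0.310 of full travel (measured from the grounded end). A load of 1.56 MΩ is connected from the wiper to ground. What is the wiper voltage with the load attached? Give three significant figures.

The wiper splits the pot into (1−α)R = 115.2 kΩ above and αR = 51.77 kΩ below.
Lower section ‖ load = 50.11 kΩ.
V_wiper = 11.6 × 50.11/(115.2 + 50.11) = 3.52 V.

V ≈ 3.52 V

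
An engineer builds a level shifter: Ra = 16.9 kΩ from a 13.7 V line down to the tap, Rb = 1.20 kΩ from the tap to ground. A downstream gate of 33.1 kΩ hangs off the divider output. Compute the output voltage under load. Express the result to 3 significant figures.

The load sits in parallel with Rb: Rb‖R_L = (1.20 × 33.1) / (1.20 + 33.1) = 1.158 kΩ.
V_out = 13.7 × 1.158 / (16.9 + 1.158) = 13.7 × 1.158/18.06 = 0.879 V.
(Unloaded it would have been 0.908 V.)

V_out ≈ 0.879 V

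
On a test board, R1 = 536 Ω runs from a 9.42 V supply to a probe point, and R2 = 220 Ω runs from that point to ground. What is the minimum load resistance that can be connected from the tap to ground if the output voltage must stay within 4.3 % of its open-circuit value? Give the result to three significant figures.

Output resistance R_th = R1‖R2 = (536 × 220)/756.0 = 156.0 Ω.
The fractional drop is R_th/(R_th + R_L); requiring this ≤ 0.0430 gives R_L ≥ R_th(1/0.0430 − 1) = 156.0 × 22.26 = 3.47 kΩ.

R_L(min) ≈ 3.47 kΩ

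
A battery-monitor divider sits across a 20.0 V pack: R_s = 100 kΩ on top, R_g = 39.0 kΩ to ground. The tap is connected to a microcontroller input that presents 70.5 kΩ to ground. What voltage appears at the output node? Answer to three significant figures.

V_out ≈ 4.01 V

The load sits in parallel with R_g: R_g‖R_L = (39.0 × 70.5) / (39.0 + 70.5) = 25.11 kΩ.
V_out = 20.0 × 25.11 / (100 + 25.11) = 20.0 × 25.11/125.1 = 4.01 V.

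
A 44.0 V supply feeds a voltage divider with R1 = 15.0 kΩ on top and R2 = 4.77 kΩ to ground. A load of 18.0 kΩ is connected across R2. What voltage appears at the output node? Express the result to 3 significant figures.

The load sits in parallel with R2: R2‖R_L = (4.77 × 18.0) / (4.77 + 18.0) = 3.771 kΩ.
V_out = 44.0 × 3.771 / (15.0 + 3.771) = 44.0 × 3.771/18.77 = 8.84 V.
(Unloaded it would have been 10.6 V.)

V_out ≈ 8.84 V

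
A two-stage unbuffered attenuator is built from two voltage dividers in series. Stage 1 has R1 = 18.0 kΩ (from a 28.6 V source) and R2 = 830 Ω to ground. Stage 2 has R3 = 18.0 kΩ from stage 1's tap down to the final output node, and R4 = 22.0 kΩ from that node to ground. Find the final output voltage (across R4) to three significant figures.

Stage 2 presents R3+R4 = 40000 Ω as a load on stage 1's tap.
Stage 1's lower leg becomes R2‖(R3+R4) = 813.1 Ω, so V_mid = 28.6 × 813.1/18810 = 1.236 V.
Stage 2 is itself unloaded: V_out = V_mid × R4/(R3+R4) = 1.236 × 22000/40000 = 0.680 V.

V_out ≈ 0.680 V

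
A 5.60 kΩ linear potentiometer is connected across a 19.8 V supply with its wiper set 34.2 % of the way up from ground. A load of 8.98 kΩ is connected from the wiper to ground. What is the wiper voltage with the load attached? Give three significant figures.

V ≈ 5.94 V

The wiper splits the pot into (1−α)R = 3.685 kΩ above and αR = 1.915 kΩ below.
Lower section ‖ load = 1.579 kΩ.
V_wiper = 19.8 × 1.579/(3.685 + 1.579) = 5.94 V.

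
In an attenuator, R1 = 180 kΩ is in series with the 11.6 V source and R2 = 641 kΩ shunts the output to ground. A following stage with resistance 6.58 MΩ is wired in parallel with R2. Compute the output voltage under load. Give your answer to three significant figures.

The load sits in parallel with R2: R2‖R_L = (641 × 6580) / (641 + 6580) = 584.1 kΩ.
V_out = 11.6 × 584.1 / (180 + 584.1) = 11.6 × 584.1/764.1 = 8.87 V.

V_out ≈ 8.87 V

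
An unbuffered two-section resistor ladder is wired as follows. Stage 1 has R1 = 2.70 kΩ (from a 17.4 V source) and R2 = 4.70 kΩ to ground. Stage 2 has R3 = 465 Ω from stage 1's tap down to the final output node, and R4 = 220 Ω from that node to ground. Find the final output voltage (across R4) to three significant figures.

Stage 2 presents R3+R4 = 685.0 Ω as a load on stage 1's tap.
Stage 1's lower leg becomes R2‖(R3+R4) = 597.9 Ω, so V_mid = 17.4 × 597.9/3298 = 3.154 V.
Stage 2 is itself unloaded: V_out = V_mid × R4/(R3+R4) = 3.154 × 220/685.0 = 1.01 V.

V_out ≈ 1.01 V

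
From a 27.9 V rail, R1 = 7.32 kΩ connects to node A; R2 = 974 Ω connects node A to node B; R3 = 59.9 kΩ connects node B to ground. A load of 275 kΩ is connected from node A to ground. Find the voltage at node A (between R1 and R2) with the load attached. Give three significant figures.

V ≈ 24.3 V

Below node A the series string R2+R3 = 60870 Ω sits in parallel with the 275000 Ω load: 49840 Ω.
V_A = 27.9 × 49840/(7320 + 49840) = 24.3 V.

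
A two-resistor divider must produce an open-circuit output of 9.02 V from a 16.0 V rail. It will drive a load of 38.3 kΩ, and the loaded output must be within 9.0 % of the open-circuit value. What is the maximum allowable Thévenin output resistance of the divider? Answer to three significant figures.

Loading drop = R_th/(R_th + R_L) ≤ 0.0900, so R_th ≤ R_L · ε/(1−ε) = 38.3 kΩ × 0.0900/0.9100 = 3.79 kΩ.

R_th ≤ 3.79 kΩ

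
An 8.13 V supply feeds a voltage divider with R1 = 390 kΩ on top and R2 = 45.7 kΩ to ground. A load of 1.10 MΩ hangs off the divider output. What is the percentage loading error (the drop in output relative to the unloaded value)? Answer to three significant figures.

The divider's output (Thévenin) resistance is R1‖R2 = 40.91 kΩ.
Fractional drop under load = R_th/(R_th + R_L) = 40.91 / (40.91 + 1100) = 0.03585.
So the output falls by 3.59 %.

3.59 %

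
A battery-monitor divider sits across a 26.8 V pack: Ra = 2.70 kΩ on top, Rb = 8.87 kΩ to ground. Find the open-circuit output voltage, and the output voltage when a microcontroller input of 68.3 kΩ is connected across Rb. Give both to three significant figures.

Unloaded: 20.5 V; loaded: 19.9 V

Open-circuit: V = 26.8 × 8.87/(2.70 + 8.87) = 20.5 V.
With the load, Rb becomes Rb‖R_L = 7.850 kΩ, so V = 26.8 × 7.850/10.55 = 19.9 V.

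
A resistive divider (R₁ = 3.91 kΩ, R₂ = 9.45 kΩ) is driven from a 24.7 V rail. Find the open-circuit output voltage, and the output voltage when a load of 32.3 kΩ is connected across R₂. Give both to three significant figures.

Open-circuit: V = 24.7 × 9.45/(3.91 + 9.45) = 17.5 V.
With the load, R₂ becomes R₂‖R_L = 7.311 kΩ, so V = 24.7 × 7.311/11.22 = 16.1 V.

Unloaded: 17.5 V; loaded: 16.1 V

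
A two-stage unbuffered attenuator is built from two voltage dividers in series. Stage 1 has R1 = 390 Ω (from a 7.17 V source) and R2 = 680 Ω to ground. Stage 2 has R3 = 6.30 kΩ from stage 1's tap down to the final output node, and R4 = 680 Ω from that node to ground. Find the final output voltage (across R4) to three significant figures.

V_out ≈ 0.429 V

Stage 2 presents R3+R4 = 6980 Ω as a load on stage 1's tap.
Stage 1's lower leg becomes R2‖(R3+R4) = 619.6 Ω, so V_mid = 7.17 × 619.6/1010 = 4.400 V.
Stage 2 is itself unloaded: V_out = V_mid × R4/(R3+R4) = 4.400 × 680/6980 = 0.429 V.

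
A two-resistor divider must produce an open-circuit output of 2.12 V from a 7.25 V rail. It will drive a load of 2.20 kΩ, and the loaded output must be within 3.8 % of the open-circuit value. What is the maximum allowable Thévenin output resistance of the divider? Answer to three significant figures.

Loading drop = R_th/(R_th + R_L) ≤ 0.0380, so R_th ≤ R_L · ε/(1−ε) = 2.20 kΩ × 0.0380/0.9620 = 86.9 Ω.
(Any R1, R2 with R2/(R1+R2) = 0.292 and R1‖R2 ≤ 86.9 Ω will meet the spec.)

R_th ≤ 86.9 Ω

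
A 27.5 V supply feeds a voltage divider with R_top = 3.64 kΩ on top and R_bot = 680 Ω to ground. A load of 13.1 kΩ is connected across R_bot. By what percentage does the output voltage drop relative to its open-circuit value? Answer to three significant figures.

The divider's output (Thévenin) resistance is R_top‖R_bot = 573.0 Ω.
Fractional drop under load = R_th/(R_th + R_L) = 573.0 / (573.0 + 13100) = 0.04190.
So the output falls by 4.19 %.

4.19 %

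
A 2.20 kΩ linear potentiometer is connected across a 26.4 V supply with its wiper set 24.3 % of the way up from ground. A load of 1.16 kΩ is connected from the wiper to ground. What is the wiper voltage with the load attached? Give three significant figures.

V ≈ 4.76 V

The wiper splits the pot into (1−α)R = 1665 Ω above and αR = 534.6 Ω below.
Lower section ‖ load = 365.9 Ω.
V_wiper = 26.4 × 365.9/(1665 + 365.9) = 4.76 V.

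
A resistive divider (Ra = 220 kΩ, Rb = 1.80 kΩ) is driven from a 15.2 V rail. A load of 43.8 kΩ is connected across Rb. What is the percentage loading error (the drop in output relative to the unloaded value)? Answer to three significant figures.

3.92 %

The divider's output (Thévenin) resistance is Ra‖Rb = 1.785 kΩ.
Fractional drop under load = R_th/(R_th + R_L) = 1.785 / (1.785 + 43.8) = 0.03917.
So the output falls by 3.92 %.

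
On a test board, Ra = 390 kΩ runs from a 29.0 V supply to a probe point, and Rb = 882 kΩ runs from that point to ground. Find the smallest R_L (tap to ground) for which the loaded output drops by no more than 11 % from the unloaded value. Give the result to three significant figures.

Output resistance R_th = Ra‖Rb = (390 × 882)/1272 = 270.4 kΩ.
The fractional drop is R_th/(R_th + R_L); requiring this ≤ 0.110 gives R_L ≥ R_th(1/0.110 − 1) = 270.4 × 8.091 = 2.19 MΩ.

R_L(min) ≈ 2.19 MΩ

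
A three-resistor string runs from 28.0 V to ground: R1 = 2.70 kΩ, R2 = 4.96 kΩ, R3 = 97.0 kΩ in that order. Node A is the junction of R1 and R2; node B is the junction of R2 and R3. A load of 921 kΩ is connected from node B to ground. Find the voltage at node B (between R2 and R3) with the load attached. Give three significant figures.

V ≈ 25.8 V

At node B, R3 is in parallel with the load: R3‖R_L = 87.76 kΩ.
Below node A the resistance is R2 + (R3‖R_L) = 92.72 kΩ, so V_A = 28.0 × 92.72/95.42 = 27.21 V.
Then V_B = V_A × (R3‖R_L)/(R2 + R3‖R_L) = 27.21 × 87.76/92.72 = 25.8 V.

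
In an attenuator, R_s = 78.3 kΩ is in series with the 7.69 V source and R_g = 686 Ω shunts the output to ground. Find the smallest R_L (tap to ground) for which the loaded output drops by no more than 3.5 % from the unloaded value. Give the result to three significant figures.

Output resistance R_th = R_s‖R_g = (78300 × 686)/78990 = 680.0 Ω.
The fractional drop is R_th/(R_th + R_L); requiring this ≤ 0.0350 gives R_L ≥ R_th(1/0.0350 − 1) = 680.0 × 27.57 = 18.7 kΩ.

R_L(min) ≈ 18.7 kΩ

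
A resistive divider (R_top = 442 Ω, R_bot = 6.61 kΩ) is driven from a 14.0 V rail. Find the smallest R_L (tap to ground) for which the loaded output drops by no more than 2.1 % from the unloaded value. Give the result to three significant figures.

Output resistance R_th = R_top‖R_bot = (442 × 6610)/7052 = 414.3 Ω.
The fractional drop is R_th/(R_th + R_L); requiring this ≤ 0.0210 gives R_L ≥ R_th(1/0.0210 − 1) = 414.3 × 46.62 = 19.3 kΩ.

R_L(min) ≈ 19.3 kΩ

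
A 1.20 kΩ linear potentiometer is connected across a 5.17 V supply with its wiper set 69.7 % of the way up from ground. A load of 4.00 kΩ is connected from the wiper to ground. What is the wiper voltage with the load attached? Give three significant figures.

The wiper splits the pot into (1−α)R = 363.6 Ω above and αR = 836.4 Ω below.
Lower section ‖ load = 691.8 Ω.
V_wiper = 5.17 × 691.8/(363.6 + 691.8) = 3.39 V.

V ≈ 3.39 V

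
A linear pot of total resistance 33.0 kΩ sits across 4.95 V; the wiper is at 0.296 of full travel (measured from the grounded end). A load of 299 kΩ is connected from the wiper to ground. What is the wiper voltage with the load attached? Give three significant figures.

The wiper splits the pot into (1−α)R = 23.23 kΩ above and αR = 9.768 kΩ below.
Lower section ‖ load = 9.459 kΩ.
V_wiper = 4.95 × 9.459/(23.23 + 9.459) = 1.43 V.

V ≈ 1.43 V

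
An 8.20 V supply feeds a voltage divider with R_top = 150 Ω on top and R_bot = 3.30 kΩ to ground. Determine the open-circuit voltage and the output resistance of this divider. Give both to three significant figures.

V_th is the open-circuit tap voltage: 8.20 × 3300/(150 + 3300) = 7.84 V.
With the supply zeroed, R_top and R_bot appear in parallel from the tap: R_th = R_top‖R_bot = (150 × 3300)/3450 = 143 Ω.

V_th = 7.84 V, R_th = 143 Ω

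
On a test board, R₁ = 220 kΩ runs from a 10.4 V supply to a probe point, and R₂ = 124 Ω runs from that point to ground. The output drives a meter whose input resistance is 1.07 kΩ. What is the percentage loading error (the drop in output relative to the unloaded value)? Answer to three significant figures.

10.4 %

The divider's output (Thévenin) resistance is R₁‖R₂ = 123.9 Ω.
Fractional drop under load = R_th/(R_th + R_L) = 123.9 / (123.9 + 1070) = 0.1038.
So the output falls by 10.4 %.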